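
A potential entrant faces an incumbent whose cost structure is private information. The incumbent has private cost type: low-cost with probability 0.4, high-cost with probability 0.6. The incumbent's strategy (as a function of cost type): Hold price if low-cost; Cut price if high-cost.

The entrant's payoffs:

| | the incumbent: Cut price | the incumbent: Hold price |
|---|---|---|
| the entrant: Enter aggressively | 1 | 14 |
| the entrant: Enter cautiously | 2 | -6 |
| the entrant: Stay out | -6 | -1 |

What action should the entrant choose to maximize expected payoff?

Enter aggressively

Compute the entrant's expected payoff for each action, taking the expectation over the incumbent's type.
E[Enter aggressively] = 0.4·(14) + 0.6·(1) = 6.2
E[Enter cautiously] = 0.4·(-6) + 0.6·(2) = -1.2
E[Stay out] = 0.4·(-1) + 0.6·(-6) = -4
Best response: Enter aggressively (6.2 is the largest).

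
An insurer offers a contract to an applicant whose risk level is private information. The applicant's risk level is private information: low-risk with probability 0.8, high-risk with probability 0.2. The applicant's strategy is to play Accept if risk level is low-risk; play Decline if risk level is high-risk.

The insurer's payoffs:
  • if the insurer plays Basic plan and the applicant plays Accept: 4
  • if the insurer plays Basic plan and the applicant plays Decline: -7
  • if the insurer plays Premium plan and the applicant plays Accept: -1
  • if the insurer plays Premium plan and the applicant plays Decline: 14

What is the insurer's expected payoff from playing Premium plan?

2

E[Premium plan] = 0.8·(-1) + 0.2·14 = (-0.8) + 2.8 = 2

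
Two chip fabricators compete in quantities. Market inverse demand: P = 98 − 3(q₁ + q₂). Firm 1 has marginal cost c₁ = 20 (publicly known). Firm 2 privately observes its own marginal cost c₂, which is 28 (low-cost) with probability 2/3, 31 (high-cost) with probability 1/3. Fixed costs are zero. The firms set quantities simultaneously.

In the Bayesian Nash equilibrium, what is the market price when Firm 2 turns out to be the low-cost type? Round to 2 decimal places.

48.50

Firm 2 with cost c maximizes (98 − 3(q₁+q₂) − c)·q₂, giving q₂(c) = (98 − c − 3q₁)/6.
E[c₂] = 2/3·28 + 1/3·31 = 29
Firm 1's FOC against E[q₂] yields q₁ = (98 − 2·20 + E[c₂])/9 = (98 − 40 + 29)/9 = 9.66667.
q₂(low-cost) = 6.83333, so P = 98 − 3·(9.66667 + 6.83333) = 48.5.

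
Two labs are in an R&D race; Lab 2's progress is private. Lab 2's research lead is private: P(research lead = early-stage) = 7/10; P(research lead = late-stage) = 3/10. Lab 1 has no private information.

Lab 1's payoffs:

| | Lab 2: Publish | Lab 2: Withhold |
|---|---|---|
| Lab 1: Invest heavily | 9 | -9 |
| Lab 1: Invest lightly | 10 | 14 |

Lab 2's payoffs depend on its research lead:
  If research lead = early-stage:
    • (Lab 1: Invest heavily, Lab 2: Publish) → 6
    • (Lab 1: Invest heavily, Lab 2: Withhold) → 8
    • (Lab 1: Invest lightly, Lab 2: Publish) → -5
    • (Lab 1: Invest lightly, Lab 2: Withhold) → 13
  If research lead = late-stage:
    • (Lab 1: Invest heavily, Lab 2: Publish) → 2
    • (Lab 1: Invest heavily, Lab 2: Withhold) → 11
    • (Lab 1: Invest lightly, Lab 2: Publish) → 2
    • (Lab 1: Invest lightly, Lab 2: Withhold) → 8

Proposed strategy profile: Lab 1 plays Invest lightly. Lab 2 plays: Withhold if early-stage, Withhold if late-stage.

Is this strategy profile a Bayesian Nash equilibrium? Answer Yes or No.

Yes

Lab 1 plays Invest lightly: E[Invest lightly] = 7/10·(14) + 3/10·(14) = 14; E[Invest heavily] = -9. Best-responding. ✓
Lab 2 (research lead early-stage), facing Invest lightly: Publish gives -5, Withhold gives 13. Proposed Withhold is best. ✓
Lab 2 (research lead late-stage), facing Invest lightly: Publish gives 2, Withhold gives 8. Proposed Withhold is best. ✓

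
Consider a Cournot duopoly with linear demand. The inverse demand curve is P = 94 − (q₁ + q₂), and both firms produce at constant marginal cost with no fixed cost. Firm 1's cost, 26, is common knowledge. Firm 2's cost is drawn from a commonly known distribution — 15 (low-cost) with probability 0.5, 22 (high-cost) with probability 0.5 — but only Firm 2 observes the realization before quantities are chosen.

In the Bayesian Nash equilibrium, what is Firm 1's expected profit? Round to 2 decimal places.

Each type of Firm 2 best-responds to q₁; Firm 1 best-responds to the expected q₂ over Firm 2's types.
Firm 2 with cost c maximizes (94 − (q₁+q₂) − c)·q₂, giving q₂(c) = (94 − c − q₁)/2.
E[c₂] = 0.5·15 + 0.5·22 = 18.5
Firm 1's FOC against E[q₂] yields q₁ = (94 − 2·26 + E[c₂])/3 = (94 − 52 + 18.5)/3 = 20.1667.
E[P] = 94 − (q₁ + E[q₂]) = 46.1667; Firm 1's expected profit = (E[P] − 26)·q₁ = (46.1667 − 26)·20.1667 = 406.694.

406.69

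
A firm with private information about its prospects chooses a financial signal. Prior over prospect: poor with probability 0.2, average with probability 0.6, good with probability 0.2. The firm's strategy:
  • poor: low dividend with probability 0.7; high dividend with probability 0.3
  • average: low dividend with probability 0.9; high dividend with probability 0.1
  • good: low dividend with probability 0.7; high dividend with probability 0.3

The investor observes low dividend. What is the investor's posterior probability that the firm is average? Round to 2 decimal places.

P(low dividend) = 0.2·0.7 + 0.6·0.9 + 0.2·0.7 = 0.82
P(average | low dividend) = (0.6·0.9) / 0.82 = 0.54 / 0.82 = 0.658537

0.66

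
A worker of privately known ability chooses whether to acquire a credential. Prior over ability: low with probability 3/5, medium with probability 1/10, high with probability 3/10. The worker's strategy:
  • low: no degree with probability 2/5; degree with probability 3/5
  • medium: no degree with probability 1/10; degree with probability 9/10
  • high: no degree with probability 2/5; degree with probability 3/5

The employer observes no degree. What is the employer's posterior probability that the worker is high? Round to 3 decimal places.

Apply Bayes' rule using the sender's strategy as the likelihood.
P(no degree) = (3/5)·(2/5) + (1/10)·(1/10) + (3/10)·(2/5) = 37/100
P(high | no degree) = ((3/10)·(2/5)) / (37/100) = (3/25) / (37/100) = 12/37

0.324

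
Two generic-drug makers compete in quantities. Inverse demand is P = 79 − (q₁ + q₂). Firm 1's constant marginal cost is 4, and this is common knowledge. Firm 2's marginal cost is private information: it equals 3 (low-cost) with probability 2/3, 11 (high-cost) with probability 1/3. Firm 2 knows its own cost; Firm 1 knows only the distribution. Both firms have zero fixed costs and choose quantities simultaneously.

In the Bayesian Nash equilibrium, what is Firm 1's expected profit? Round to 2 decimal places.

653.09

Each type of Firm 2 best-responds to q₁; Firm 1 best-responds to the expected q₂ over Firm 2's types.
Firm 2 with cost c maximizes (79 − (q₁+q₂) − c)·q₂, giving q₂(c) = (79 − c − q₁)/2.
E[c₂] = 2/3·3 + 1/3·11 = 5.66667
Firm 1's FOC against E[q₂] yields q₁ = (79 − 2·4 + E[c₂])/3 = (79 − 8 + 5.66667)/3 = 25.5556.
E[P] = 79 − (q₁ + E[q₂]) = 29.5556; Firm 1's expected profit = (E[P] − 4)·q₁ = (29.5556 − 4)·25.5556 = 653.086.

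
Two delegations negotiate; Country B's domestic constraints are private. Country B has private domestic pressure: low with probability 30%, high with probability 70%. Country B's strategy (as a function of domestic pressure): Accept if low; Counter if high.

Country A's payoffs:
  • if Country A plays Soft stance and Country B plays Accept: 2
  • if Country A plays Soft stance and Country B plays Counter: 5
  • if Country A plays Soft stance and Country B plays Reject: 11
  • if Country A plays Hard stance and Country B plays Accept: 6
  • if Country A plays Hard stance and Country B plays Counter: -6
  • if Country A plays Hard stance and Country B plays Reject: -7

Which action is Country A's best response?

Soft stance

E[Soft stance] = 0.3·(2) + 0.7·(5) = 4.1
E[Hard stance] = 0.3·(6) + 0.7·(-6) = -2.4
Best response: Soft stance (4.1 is the largest).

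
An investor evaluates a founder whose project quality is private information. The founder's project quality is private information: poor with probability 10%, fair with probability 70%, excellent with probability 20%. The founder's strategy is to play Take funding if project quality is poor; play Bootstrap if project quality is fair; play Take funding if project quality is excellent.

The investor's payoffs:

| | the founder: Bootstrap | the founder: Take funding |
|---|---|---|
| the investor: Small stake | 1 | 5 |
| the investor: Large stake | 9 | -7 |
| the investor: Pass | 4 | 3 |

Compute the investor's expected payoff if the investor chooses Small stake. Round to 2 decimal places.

E[Small stake] = 0.1·5 + 0.7·1 + 0.2·5 = 0.5 + 0.7 + 1 = 2.2

2.20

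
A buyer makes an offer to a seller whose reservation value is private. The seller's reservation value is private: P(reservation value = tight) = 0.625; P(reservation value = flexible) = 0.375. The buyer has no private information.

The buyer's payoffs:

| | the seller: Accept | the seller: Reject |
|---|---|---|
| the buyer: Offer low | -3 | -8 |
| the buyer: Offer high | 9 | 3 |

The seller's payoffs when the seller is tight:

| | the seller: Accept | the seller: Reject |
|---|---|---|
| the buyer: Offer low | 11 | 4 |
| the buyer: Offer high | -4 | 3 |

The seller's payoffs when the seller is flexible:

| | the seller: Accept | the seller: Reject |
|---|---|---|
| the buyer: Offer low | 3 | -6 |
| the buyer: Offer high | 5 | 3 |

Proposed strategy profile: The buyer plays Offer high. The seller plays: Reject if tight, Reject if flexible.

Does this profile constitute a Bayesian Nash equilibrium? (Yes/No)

No

The buyer plays Offer high: E[Offer high] = 0.625·(3) + 0.375·(3) = 3; E[Offer low] = -8. Best-responding. ✓
The seller (reservation value tight), facing Offer high: Accept gives -4, Reject gives 3. Proposed Reject is best. ✓
The seller (reservation value flexible), facing Offer high: Accept gives 5, Reject gives 3. Proposed Reject is not best — profitable deviation exists. ✗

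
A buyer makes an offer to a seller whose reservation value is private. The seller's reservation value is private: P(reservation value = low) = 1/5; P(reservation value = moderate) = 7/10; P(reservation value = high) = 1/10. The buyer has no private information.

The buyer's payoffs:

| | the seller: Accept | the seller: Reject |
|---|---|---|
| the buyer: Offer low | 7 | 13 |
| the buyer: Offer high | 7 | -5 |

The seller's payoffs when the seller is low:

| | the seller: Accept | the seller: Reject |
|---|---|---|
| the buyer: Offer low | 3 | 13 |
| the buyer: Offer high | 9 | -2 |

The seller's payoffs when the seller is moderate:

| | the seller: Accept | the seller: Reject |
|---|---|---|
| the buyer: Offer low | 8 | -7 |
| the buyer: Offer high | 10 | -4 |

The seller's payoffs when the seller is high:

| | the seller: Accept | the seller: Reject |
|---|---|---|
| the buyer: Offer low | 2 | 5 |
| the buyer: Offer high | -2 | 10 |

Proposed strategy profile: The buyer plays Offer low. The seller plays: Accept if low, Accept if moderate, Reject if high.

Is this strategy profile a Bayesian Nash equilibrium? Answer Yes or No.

The buyer plays Offer low: E[Offer low] = 1/5·(7) + 7/10·(7) + 1/10·(13) = 38/5; E[Offer high] = 29/5. Best-responding. ✓
The seller (reservation value low), facing Offer low: Accept gives 3, Reject gives 13. Proposed Accept is not best — profitable deviation exists. ✗
The seller (reservation value moderate), facing Offer low: Accept gives 8, Reject gives -7. Proposed Accept is best. ✓
The seller (reservation value high), facing Offer low: Accept gives 2, Reject gives 5. Proposed Reject is best. ✓

No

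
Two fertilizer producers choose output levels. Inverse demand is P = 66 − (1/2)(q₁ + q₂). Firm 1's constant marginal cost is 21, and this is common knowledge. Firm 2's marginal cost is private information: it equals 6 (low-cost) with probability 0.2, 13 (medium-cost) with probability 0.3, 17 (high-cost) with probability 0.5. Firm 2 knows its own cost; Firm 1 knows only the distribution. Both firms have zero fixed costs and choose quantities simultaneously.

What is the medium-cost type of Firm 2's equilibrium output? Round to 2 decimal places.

40.47

Firm 2 with cost c maximizes (66 − (1/2)(q₁+q₂) − c)·q₂, giving q₂(c) = (66 − c − (1/2)q₁).
E[c₂] = 0.2·6 + 0.3·13 + 0.5·17 = 13.6
Firm 1's FOC against E[q₂] yields q₁ = (66 − 2·21 + E[c₂])/(3/2) = (66 − 42 + 13.6)/(3/2) = 25.0667.
q₂(medium-cost) = (66 − 13 − (1/2)·25.0667) = 40.4667.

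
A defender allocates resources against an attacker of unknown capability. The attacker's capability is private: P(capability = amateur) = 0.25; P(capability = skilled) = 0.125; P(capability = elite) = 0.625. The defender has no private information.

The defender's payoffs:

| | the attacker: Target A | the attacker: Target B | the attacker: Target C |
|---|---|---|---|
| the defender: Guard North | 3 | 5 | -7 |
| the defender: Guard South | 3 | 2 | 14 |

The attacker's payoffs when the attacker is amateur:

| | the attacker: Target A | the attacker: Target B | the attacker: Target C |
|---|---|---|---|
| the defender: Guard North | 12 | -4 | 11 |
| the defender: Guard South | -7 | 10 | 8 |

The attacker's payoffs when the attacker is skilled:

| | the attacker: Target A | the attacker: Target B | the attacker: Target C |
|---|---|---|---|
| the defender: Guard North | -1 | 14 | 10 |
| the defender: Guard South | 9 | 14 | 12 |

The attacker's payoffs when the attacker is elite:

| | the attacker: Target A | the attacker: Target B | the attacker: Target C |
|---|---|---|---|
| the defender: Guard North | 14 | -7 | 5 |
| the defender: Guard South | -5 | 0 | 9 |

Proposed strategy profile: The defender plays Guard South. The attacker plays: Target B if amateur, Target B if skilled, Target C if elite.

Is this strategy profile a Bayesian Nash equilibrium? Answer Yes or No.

A profile is a BNE iff every type of every player is best-responding given beliefs about the other side.
The defender plays Guard South: E[Guard South] = 0.25·(2) + 0.125·(2) + 0.625·(14) = 9.5; E[Guard North] = -2.5. Best-responding. ✓
The attacker (capability amateur), facing Guard South: Target A gives -7, Target B gives 10, Target C gives 8. Proposed Target B is best. ✓
The attacker (capability skilled), facing Guard South: Target A gives 9, Target B gives 14, Target C gives 12. Proposed Target B is best. ✓
The attacker (capability elite), facing Guard South: Target A gives -5, Target B gives 0, Target C gives 9. Proposed Target C is best. ✓

Yes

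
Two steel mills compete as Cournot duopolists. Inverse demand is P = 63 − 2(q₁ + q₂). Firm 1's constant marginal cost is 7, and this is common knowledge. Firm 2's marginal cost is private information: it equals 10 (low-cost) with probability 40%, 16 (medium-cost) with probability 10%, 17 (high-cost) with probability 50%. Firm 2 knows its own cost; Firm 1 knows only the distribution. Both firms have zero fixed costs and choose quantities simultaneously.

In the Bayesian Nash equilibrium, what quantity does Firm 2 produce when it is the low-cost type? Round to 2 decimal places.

7.99

Type-c best response for Firm 2: q₂(c) = (63 − c)/4 − q₁/2.
Firm 1 maximizes expected profit; its first-order condition is 63 − 4q₁ − 2E[q₂] − 7 = 0.
Substituting E[q₂] and solving: E[c₂] = 14.1, so q₁ = (63 − 2·7 + 14.1)/6 = 10.5167.
q₂(low-cost) = (63 − 10 − 2·10.5167)/4 = 7.99167.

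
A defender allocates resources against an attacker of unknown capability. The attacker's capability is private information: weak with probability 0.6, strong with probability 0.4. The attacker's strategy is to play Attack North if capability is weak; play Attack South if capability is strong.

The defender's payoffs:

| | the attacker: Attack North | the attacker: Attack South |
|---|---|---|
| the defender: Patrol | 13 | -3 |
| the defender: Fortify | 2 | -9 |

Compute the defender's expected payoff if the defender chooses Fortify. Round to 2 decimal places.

E[Fortify] = 0.6·2 + 0.4·(-9) = 1.2 + (-3.6) = -2.4

-2.40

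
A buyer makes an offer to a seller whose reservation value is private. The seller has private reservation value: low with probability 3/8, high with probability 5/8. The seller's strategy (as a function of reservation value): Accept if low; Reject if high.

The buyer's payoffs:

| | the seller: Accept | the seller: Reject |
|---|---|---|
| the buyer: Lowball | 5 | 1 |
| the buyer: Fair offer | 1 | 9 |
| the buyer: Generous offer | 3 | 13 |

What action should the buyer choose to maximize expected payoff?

Generous offer

E[Lowball] = 3/8·(5) + 5/8·(1) = 5/2
E[Fair offer] = 3/8·(1) + 5/8·(9) = 6
E[Generous offer] = 3/8·(3) + 5/8·(13) = 37/4
Best response: Generous offer (37/4 is the largest).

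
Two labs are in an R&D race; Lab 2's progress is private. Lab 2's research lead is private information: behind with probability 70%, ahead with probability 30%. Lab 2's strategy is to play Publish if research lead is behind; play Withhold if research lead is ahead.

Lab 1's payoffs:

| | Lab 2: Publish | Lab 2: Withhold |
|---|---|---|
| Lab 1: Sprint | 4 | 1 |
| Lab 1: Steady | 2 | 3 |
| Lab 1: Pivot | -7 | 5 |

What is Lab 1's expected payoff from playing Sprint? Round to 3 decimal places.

E[Sprint] = 0.7·4 + 0.3·1 = 2.8 + 0.3 = 3.1

3.100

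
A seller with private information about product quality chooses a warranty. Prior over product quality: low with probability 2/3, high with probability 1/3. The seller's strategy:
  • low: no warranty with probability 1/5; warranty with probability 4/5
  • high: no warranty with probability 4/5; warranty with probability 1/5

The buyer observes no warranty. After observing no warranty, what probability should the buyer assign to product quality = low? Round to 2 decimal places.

0.33

P(no warranty) = (2/3)·(1/5) + (1/3)·(4/5) = 2/5
P(low | no warranty) = ((2/3)·(1/5)) / (2/5) = (2/15) / (2/5) = 1/3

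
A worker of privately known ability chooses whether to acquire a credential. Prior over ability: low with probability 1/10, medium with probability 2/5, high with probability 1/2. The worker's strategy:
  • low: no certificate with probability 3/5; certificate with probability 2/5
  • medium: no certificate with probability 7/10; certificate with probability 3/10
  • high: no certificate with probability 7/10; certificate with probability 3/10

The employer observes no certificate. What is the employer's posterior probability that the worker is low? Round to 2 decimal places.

P(no certificate) = (1/10)·(3/5) + (2/5)·(7/10) + (1/2)·(7/10) = 69/100
P(low | no certificate) = ((1/10)·(3/5)) / (69/100) = (3/50) / (69/100) = 2/23

0.09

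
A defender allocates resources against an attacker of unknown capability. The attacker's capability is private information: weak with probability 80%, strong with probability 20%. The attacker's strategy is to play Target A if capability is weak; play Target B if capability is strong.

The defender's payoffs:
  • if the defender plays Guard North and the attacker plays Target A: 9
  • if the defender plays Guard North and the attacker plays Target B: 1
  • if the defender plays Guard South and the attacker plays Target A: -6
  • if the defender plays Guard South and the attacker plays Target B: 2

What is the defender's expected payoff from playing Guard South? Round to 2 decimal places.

E[Guard South] = 0.8·(-6) + 0.2·2 = (-4.8) + 0.4 = -4.4

-4.40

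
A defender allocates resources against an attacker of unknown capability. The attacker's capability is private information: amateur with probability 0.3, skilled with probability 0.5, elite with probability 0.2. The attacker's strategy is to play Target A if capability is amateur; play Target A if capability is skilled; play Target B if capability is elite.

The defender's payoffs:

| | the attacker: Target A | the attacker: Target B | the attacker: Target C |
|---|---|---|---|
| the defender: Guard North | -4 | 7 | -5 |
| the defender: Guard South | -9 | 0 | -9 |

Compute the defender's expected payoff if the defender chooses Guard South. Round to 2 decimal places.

E[Guard South] = 0.3·(-9) + 0.5·(-9) + 0.2·0 = (-2.7) + (-4.5) + 0 = -7.2

-7.20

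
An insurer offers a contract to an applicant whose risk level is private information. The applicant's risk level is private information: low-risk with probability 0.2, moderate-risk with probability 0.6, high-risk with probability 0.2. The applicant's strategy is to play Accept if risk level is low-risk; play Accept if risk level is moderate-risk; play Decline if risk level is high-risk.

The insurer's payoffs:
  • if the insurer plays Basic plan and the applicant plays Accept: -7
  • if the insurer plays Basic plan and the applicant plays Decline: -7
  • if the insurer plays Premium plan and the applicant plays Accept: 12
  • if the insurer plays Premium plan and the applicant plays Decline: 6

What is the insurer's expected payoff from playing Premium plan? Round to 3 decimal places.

Take the expectation over the applicant's risk level, weighting each type's action by its prior probability.
E[Premium plan] = 0.2·12 + 0.6·12 + 0.2·6 = 2.4 + 7.2 + 1.2 = 10.8

10.800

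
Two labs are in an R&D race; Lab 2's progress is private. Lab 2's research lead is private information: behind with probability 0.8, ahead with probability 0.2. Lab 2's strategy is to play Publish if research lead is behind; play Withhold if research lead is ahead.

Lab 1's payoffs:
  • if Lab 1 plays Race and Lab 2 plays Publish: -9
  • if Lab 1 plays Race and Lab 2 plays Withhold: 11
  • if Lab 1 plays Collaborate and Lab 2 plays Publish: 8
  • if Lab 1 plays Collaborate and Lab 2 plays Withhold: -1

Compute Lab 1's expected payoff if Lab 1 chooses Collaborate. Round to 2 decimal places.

Take the expectation over Lab 2's research lead, weighting each type's action by its prior probability.
E[Collaborate] = 0.8·8 + 0.2·(-1) = 6.4 + (-0.2) = 6.2

6.20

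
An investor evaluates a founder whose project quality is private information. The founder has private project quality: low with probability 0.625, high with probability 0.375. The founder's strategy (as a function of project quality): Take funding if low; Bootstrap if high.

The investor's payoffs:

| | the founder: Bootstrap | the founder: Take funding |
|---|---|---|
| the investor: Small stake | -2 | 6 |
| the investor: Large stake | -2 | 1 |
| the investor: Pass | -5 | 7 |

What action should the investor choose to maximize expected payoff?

E[Small stake] = 0.625·(6) + 0.375·(-2) = 3
E[Large stake] = 0.625·(1) + 0.375·(-2) = -0.125
E[Pass] = 0.625·(7) + 0.375·(-5) = 2.5
Best response: Small stake (3 is the largest).

Small stake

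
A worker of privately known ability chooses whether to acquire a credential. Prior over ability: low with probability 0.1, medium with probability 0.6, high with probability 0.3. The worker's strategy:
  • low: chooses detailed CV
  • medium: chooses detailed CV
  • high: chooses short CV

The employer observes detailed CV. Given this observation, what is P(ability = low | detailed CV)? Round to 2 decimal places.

Apply Bayes' rule using the sender's strategy as the likelihood.
P(detailed CV) = 0.1·1 + 0.6·1 + 0.3·0 = 0.7
P(low | detailed CV) = (0.1·1) / 0.7 = 0.1 / 0.7 = 0.142857

0.14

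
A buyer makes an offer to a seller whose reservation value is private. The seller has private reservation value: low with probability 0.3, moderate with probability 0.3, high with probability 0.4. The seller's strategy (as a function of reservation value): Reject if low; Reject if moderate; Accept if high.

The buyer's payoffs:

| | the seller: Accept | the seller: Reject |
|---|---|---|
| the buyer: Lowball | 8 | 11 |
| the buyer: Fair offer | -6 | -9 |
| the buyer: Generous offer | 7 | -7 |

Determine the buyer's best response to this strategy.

E[Lowball] = 0.3·(11) + 0.3·(11) + 0.4·(8) = 9.8
E[Fair offer] = 0.3·(-9) + 0.3·(-9) + 0.4·(-6) = -7.8
E[Generous offer] = 0.3·(-7) + 0.3·(-7) + 0.4·(7) = -1.4
Best response: Lowball (9.8 is the largest).

Lowball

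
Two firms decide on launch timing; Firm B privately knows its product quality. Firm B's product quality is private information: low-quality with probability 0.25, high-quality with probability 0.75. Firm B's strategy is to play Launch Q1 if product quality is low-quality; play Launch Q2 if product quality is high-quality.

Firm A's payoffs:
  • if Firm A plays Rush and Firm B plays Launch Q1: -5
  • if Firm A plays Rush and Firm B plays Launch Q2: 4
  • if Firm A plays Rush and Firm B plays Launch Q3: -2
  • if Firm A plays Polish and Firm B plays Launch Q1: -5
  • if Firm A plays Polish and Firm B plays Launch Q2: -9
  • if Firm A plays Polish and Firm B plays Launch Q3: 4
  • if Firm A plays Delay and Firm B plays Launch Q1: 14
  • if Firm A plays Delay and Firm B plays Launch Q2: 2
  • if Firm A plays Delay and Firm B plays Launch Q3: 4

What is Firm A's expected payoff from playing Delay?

5

Take the expectation over Firm B's product quality, weighting each type's action by its prior probability.
E[Delay] = 0.25·14 + 0.75·2 = 3.5 + 1.5 = 5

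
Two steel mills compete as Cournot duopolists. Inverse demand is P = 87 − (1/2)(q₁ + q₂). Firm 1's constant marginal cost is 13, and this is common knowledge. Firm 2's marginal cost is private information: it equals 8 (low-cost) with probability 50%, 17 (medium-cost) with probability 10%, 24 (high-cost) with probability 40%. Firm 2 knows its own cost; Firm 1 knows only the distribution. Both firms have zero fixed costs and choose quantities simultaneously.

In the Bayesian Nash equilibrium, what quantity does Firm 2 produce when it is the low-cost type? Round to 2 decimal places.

53.57

Firm 2 with cost c maximizes (87 − (1/2)(q₁+q₂) − c)·q₂, giving q₂(c) = (87 − c − (1/2)q₁).
E[c₂] = 0.5·8 + 0.1·17 + 0.4·24 = 15.3
Firm 1's FOC against E[q₂] yields q₁ = (87 − 2·13 + E[c₂])/(3/2) = (87 − 26 + 15.3)/(3/2) = 50.8667.
q₂(low-cost) = (87 − 8 − (1/2)·50.8667) = 53.5667.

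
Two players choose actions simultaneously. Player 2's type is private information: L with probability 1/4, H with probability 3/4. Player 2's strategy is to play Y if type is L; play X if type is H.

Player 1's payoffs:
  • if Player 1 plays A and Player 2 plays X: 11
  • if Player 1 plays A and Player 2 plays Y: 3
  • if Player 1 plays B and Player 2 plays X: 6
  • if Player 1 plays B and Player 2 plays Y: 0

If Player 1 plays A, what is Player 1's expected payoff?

Take the expectation over Player 2's type, weighting each type's action by its prior probability.
E[A] = 1/4·3 + 3/4·11 = 3/4 + 33/4 = 9

9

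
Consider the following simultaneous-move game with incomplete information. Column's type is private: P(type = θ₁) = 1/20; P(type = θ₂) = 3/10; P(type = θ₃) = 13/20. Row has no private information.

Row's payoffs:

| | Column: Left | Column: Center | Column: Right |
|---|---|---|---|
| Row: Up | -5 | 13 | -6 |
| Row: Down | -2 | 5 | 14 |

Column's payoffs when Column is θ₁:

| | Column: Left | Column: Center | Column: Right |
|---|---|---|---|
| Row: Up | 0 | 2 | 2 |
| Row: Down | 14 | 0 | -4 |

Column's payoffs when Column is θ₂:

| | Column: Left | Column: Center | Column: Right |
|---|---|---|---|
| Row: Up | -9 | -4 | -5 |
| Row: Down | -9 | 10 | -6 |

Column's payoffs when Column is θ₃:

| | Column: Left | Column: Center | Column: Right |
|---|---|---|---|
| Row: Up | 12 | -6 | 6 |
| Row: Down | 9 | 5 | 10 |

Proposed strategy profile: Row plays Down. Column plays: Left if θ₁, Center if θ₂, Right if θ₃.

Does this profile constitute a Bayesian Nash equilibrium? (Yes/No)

Yes

Row plays Down: E[Down] = 1/20·(-2) + 3/10·(5) + 13/20·(14) = 21/2; E[Up] = -1/4. Best-responding. ✓
Column (type θ₁), facing Down: Left gives 14, Center gives 0, Right gives -4. Proposed Left is best. ✓
Column (type θ₂), facing Down: Left gives -9, Center gives 10, Right gives -6. Proposed Center is best. ✓
Column (type θ₃), facing Down: Left gives 9, Center gives 5, Right gives 10. Proposed Right is best. ✓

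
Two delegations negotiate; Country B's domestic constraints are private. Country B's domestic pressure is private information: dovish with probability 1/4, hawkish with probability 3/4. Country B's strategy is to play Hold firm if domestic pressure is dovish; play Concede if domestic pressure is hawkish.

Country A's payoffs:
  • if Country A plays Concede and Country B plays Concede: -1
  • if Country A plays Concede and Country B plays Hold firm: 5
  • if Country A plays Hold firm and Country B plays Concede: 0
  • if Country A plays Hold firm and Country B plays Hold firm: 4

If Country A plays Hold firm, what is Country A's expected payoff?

E[Hold firm] = 1/4·4 + 3/4·0 = 1 + 0 = 1

1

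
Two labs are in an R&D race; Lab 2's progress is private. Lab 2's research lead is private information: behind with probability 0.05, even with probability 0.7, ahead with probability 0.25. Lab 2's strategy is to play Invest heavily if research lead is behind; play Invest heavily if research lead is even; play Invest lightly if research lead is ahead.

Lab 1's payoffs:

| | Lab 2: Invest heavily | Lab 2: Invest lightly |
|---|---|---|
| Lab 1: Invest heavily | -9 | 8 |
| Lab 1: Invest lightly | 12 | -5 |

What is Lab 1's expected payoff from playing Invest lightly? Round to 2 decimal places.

Take the expectation over Lab 2's research lead, weighting each type's action by its prior probability.
E[Invest lightly] = 0.05·12 + 0.7·12 + 0.25·(-5) = 0.6 + 8.4 + (-1.25) = 7.75

7.75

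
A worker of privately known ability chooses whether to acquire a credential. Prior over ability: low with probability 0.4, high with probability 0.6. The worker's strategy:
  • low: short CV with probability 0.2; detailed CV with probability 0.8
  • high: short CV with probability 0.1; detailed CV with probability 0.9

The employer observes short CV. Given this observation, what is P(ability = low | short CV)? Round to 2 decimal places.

Apply Bayes' rule using the sender's strategy as the likelihood.
P(short CV) = 0.4·0.2 + 0.6·0.1 = 0.14
P(low | short CV) = (0.4·0.2) / 0.14 = 0.08 / 0.14 = 0.571429

0.57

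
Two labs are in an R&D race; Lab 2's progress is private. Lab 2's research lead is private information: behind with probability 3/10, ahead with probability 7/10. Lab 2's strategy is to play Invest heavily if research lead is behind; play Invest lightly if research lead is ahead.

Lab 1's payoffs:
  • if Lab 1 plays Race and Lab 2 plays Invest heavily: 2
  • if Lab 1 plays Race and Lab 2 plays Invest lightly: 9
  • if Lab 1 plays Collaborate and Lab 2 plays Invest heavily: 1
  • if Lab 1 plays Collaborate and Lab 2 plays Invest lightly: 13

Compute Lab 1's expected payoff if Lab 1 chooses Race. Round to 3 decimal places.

E[Race] = 3/10·2 + 7/10·9 = 3/5 + 63/10 = 69/10

6.900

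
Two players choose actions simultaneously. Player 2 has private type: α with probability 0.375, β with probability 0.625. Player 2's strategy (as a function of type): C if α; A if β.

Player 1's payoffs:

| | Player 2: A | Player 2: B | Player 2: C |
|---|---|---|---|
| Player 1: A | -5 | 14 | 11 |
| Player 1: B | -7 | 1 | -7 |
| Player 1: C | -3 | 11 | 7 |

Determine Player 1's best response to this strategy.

E[A] = 0.375·(11) + 0.625·(-5) = 1
E[B] = 0.375·(-7) + 0.625·(-7) = -7
E[C] = 0.375·(7) + 0.625·(-3) = 0.75
Best response: A (1 is the largest).

A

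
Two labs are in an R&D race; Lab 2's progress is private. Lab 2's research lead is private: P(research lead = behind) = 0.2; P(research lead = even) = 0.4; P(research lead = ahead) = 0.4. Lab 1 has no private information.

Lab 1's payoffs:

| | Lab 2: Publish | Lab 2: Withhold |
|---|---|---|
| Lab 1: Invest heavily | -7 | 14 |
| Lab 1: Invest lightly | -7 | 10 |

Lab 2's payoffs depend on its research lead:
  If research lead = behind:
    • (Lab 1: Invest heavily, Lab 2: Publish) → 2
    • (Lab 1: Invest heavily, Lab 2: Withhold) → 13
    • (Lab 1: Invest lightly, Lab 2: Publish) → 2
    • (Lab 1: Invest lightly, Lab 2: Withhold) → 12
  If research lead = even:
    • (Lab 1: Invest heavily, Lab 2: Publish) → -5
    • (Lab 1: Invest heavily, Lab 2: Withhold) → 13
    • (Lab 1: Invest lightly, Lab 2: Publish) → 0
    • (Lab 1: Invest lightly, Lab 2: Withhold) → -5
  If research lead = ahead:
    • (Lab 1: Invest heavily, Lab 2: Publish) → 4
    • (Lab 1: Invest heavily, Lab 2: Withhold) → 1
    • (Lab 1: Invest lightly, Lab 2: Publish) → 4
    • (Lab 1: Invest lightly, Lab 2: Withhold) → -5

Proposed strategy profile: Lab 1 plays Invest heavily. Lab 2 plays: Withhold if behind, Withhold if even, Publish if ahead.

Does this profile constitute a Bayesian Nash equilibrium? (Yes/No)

Lab 1 plays Invest heavily: E[Invest heavily] = 0.2·(14) + 0.4·(14) + 0.4·(-7) = 5.6; E[Invest lightly] = 3.2. Best-responding. ✓
Lab 2 (research lead behind), facing Invest heavily: Publish gives 2, Withhold gives 13. Proposed Withhold is best. ✓
Lab 2 (research lead even), facing Invest heavily: Publish gives -5, Withhold gives 13. Proposed Withhold is best. ✓
Lab 2 (research lead ahead), facing Invest heavily: Publish gives 4, Withhold gives 1. Proposed Publish is best. ✓

Yes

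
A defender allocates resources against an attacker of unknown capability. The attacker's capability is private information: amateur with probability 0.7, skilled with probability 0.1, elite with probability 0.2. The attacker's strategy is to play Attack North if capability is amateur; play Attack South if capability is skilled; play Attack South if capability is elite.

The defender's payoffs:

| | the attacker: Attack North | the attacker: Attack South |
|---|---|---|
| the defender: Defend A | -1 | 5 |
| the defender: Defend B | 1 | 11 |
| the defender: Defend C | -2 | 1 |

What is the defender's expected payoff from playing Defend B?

4

Take the expectation over the attacker's capability, weighting each type's action by its prior probability.
E[Defend B] = 0.7·1 + 0.1·11 + 0.2·11 = 0.7 + 1.1 + 2.2 = 4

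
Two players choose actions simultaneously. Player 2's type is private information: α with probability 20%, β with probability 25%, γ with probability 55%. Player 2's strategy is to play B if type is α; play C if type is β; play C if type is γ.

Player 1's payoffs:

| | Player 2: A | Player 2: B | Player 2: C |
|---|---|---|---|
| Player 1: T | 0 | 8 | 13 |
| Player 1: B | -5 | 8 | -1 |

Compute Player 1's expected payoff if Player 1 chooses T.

E[T] = 0.2·8 + 0.25·13 + 0.55·13 = 1.6 + 3.25 + 7.15 = 12

12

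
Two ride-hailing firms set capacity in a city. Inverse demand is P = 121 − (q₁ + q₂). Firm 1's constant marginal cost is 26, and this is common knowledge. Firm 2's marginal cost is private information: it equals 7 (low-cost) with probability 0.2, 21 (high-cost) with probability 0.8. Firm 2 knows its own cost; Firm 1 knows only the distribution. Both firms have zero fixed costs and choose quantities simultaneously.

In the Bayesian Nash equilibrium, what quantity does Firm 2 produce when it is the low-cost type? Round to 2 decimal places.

42.47

Type-c best response for Firm 2: q₂(c) = (121 − c)/2 − q₁/2.
Firm 1 maximizes expected profit; its first-order condition is 121 − 2q₁ − E[q₂] − 26 = 0.
Substituting E[q₂] and solving: E[c₂] = 18.2, so q₁ = (121 − 2·26 + 18.2)/3 = 29.0667.
q₂(low-cost) = (121 − 7 − 29.0667)/2 = 42.4667.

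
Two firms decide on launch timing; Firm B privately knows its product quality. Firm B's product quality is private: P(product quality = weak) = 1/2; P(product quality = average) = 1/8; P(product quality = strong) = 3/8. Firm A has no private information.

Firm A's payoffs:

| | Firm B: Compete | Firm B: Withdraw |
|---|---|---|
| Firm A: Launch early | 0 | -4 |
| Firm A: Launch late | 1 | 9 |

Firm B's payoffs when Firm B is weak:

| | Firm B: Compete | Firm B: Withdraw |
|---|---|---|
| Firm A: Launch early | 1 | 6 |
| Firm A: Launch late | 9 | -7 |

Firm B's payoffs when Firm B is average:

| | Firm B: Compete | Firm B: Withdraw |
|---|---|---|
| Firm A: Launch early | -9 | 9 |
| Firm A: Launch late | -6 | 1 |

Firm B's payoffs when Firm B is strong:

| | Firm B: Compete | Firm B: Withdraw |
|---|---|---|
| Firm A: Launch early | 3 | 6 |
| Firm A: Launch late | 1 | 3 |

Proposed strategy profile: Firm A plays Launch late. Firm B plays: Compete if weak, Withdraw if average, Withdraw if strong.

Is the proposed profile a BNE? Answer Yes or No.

Yes

A profile is a BNE iff every type of every player is best-responding given beliefs about the other side.
Firm A plays Launch late: E[Launch late] = 1/2·(1) + 1/8·(9) + 3/8·(9) = 5; E[Launch early] = -2. Best-responding. ✓
Firm B (product quality weak), facing Launch late: Compete gives 9, Withdraw gives -7. Proposed Compete is best. ✓
Firm B (product quality average), facing Launch late: Compete gives -6, Withdraw gives 1. Proposed Withdraw is best. ✓
Firm B (product quality strong), facing Launch late: Compete gives 1, Withdraw gives 3. Proposed Withdraw is best. ✓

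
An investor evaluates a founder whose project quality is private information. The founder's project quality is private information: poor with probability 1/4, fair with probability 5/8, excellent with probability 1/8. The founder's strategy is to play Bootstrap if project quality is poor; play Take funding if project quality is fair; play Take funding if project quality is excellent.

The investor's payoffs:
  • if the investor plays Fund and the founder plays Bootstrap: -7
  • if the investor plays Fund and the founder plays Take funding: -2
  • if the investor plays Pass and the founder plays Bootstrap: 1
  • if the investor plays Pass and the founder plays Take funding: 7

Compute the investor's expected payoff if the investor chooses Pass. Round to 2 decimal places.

E[Pass] = 1/4·1 + 5/8·7 + 1/8·7 = 1/4 + 35/8 + 7/8 = 11/2

5.50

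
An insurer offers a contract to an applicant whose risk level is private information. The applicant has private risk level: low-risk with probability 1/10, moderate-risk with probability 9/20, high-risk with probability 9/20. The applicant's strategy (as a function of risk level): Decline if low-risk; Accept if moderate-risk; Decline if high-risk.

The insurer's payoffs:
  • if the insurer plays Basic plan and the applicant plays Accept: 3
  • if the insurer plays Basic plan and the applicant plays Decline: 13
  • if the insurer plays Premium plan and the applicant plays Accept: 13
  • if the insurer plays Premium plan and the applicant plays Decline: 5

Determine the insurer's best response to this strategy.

Premium plan

Compute the insurer's expected payoff for each action, taking the expectation over the applicant's type.
E[Basic plan] = 1/10·(13) + 9/20·(3) + 9/20·(13) = 17/2
E[Premium plan] = 1/10·(5) + 9/20·(13) + 9/20·(5) = 43/5
Best response: Premium plan (43/5 is the largest).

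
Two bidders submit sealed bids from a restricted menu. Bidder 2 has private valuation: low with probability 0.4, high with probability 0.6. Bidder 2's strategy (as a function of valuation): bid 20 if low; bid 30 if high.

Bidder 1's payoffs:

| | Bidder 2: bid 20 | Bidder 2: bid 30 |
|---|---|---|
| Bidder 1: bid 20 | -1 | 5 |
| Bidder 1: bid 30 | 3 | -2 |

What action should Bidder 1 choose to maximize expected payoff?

Compute Bidder 1's expected payoff for each action, taking the expectation over Bidder 2's type.
E[bid 20] = 0.4·(-1) + 0.6·(5) = 2.6
E[bid 30] = 0.4·(3) + 0.6·(-2) = 0
Best response: bid 20 (2.6 is the largest).

bid 20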